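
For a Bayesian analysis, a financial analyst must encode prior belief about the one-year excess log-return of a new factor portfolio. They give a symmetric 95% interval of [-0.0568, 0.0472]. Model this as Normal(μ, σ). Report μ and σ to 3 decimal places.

A symmetric 95% interval runs μ ± z·σ with z = 1.96.
Half-width = 0.052, so σ = 0.052/1.96 = 0.027.
μ is the interval midpoint, -0.005.

μ = -0.005, σ = 0.027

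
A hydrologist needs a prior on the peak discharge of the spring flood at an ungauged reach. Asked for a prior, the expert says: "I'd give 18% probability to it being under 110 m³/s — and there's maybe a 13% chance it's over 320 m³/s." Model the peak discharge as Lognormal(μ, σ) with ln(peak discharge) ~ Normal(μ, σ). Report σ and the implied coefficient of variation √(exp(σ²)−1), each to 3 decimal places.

If T ~ Lognormal(μ,σ) then ln T ~ Normal(μ,σ), so the p-quantile of ln T is μ + z_p·σ.
ln(110) = 4.7 and ln(320) = 5.768; z_{0.18} = -0.9154, z_{0.87} = 1.126.
σ = (5.768 − 4.7)/(1.126 − (-0.9154)) = 0.523.
μ = 4.7 − (-0.9154)·0.523 = 5.179.
CV = √(exp(σ²)−1) = √(exp(0.2735)−1) = 0.561.

σ ≈ 0.523, CV ≈ 0.561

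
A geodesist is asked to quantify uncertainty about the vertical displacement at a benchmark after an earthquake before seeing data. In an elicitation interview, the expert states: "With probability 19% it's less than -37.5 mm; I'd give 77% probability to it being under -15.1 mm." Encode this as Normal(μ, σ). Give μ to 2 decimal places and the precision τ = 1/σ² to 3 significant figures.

μ = -25.34, τ = 0.00521

For Normal(μ,σ), the p-quantile is μ + z_p·σ. Here z_{0.19} = -0.8779, z_{0.77} = 0.7388.
So -37.5 = μ − 0.8779σ and -15.1 = μ + 0.7388σ.
Subtracting: σ = (-15.1 − -37.5)/(0.7388 − (-0.8779)) = 13.86.
Then μ = -37.5 − (-0.8779)·13.86 = -25.34.
Precision τ = 1/σ² = 1/13.86² = 0.00521.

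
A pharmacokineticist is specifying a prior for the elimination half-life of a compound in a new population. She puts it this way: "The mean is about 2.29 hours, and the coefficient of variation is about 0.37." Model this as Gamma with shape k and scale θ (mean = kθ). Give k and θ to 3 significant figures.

For Gamma(k, scale θ): mean = kθ, variance = kθ², so CV = 1/√k.
CV = 0.37, hence k = 1/CV² = 7.3.
Then θ = mean/k = 2.29/7.3 = 0.314.

k ≈ 7.3, θ ≈ 0.314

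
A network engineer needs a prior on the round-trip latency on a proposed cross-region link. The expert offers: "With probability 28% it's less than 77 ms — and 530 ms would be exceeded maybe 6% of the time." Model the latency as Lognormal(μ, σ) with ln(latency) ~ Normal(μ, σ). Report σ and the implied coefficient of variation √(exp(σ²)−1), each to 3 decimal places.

If T ~ Lognormal(μ,σ) then ln T ~ Normal(μ,σ), so the p-quantile of ln T is μ + z_p·σ.
ln(77) = 4.344 and ln(530) = 6.273; z_{0.28} = -0.5828, z_{0.94} = 1.555.
σ = (6.273 − 4.344)/(1.555 − (-0.5828)) = 0.902.
μ = 4.344 − (-0.5828)·0.902 = 4.870.
CV = √(exp(σ²)−1) = √(exp(0.8144)−1) = 1.122.

σ ≈ 0.902, CV ≈ 1.122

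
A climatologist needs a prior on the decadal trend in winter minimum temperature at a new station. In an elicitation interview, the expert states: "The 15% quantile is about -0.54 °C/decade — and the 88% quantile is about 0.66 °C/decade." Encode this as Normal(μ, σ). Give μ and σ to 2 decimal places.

The p-quantile of Normal(μ,σ) is μ + z_p·σ, with z_{0.15} = -1.036 and z_{0.88} = 1.175.
Eliminate σ: μ = (z₂·x₁ − z₁·x₂)/(z₂ − z₁) = (1.175·-0.54 − (-1.036)·0.66)/2.211 = 0.02.
Then σ = (x₂ − x₁)/(z₂ − z₁) = (0.66 − -0.54)/2.211 = 0.54.

μ = 0.02, σ = 0.54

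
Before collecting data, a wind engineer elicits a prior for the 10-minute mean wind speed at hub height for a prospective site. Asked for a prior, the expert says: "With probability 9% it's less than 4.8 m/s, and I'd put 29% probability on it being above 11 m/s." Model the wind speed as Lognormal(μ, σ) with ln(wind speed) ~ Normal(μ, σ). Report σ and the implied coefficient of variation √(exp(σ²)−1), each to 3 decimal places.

If T ~ Lognormal(μ,σ) then ln T ~ Normal(μ,σ), so the p-quantile of ln T is μ + z_p·σ.
ln(4.8) = 1.569 and ln(11) = 2.398; z_{0.09} = -1.341, z_{0.71} = 0.5534.
σ = (2.398 − 1.569)/(0.5534 − (-1.341)) = 0.438.
μ = 1.569 − (-1.341)·0.438 = 2.156.
CV = √(exp(σ²)−1) = √(exp(0.1917)−1) = 0.460.

σ ≈ 0.438, CV ≈ 0.460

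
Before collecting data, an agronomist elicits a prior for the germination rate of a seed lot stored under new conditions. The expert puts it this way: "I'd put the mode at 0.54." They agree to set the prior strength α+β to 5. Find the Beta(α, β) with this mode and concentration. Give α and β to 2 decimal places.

α = 2.62, β = 2.38

For α,β > 1 the Beta mode is (α−1)/(α+β−2). With α+β = 5, the mode is (α−1)/3.
Set (α−1)/3 = 0.54 → α = 1 + 0.54·3 = 2.62.
β = 5 − α = 2.38.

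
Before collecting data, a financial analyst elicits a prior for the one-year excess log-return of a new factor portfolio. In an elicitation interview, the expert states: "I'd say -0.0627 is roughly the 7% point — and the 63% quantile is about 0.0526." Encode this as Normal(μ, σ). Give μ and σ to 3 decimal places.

For Normal(μ,σ), the p-quantile is μ + z_p·σ. Here z_{0.07} = -1.476, z_{0.63} = 0.3319.
So -0.0627 = μ − 1.476σ and 0.0526 = μ + 0.3319σ.
Subtracting: σ = (0.0526 − -0.0627)/(0.3319 − (-1.476)) = 0.064.
Then μ = -0.0627 − (-1.476)·0.064 = 0.031.

μ = 0.031, σ = 0.064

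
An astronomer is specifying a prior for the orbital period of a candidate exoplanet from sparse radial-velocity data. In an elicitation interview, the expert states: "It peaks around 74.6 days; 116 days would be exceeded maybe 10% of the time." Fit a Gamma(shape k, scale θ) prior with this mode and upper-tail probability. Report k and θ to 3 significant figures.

Gamma(k,θ) with k>1 has mode (k−1)θ, so θ = 74.6/(k−1).
Need P(X < 116) = 0.9 with θ tied to k this way. Start at k = 2, θ = 74.6: P(X<116) ≈ 0.460.
Too low — raise k to concentrate. Iterating converges to k ≈ 10.6.
Then θ = 74.6/(10.6−1) ≈ 7.77.

k ≈ 10.6, θ ≈ 7.77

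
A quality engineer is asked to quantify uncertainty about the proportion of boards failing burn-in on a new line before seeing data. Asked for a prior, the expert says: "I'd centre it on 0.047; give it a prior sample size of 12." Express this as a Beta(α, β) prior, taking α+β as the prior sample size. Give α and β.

Under the effective-sample-size interpretation, Beta(α, β) has prior mean α/(α+β) and prior sample size α+β.
So α+β = 12 and α/(α+β) = 0.047, giving α = 0.047·12 = 0.564 and β = 12 − 0.564 = 11.436.

α = 0.564, β = 11.436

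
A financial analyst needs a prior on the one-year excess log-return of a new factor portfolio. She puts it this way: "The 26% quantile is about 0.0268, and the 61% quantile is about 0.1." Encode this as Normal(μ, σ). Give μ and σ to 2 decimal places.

μ = 0.08, σ = 0.08

The p-quantile of Normal(μ,σ) is μ + z_p·σ, with z_{0.26} = -0.6433 and z_{0.61} = 0.2793.
Eliminate σ: μ = (z₂·x₁ − z₁·x₂)/(z₂ − z₁) = (0.2793·0.0268 − (-0.6433)·0.1)/0.9227 = 0.08.
Then σ = (x₂ − x₁)/(z₂ − z₁) = (0.1 − 0.0268)/0.9227 = 0.08.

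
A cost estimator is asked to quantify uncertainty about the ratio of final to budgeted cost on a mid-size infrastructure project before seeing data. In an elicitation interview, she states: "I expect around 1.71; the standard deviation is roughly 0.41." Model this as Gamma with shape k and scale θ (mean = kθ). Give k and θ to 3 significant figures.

k ≈ 17.4, θ ≈ 0.0983

For Gamma(k, scale θ): mean = kθ, variance = kθ², so CV = 1/√k.
CV = SD/mean = 0.41/1.71 = 0.2398, hence k = 1/CV² = 17.4.
Then θ = mean/k = 1.71/17.4 = 0.0983.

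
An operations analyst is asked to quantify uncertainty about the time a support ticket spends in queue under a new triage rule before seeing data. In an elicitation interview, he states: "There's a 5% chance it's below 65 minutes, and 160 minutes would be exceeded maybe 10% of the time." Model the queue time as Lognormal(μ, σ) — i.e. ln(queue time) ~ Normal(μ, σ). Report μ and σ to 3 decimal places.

μ ≈ 4.681, σ ≈ 0.308

If T ~ Lognormal(μ,σ) then ln T ~ Normal(μ,σ), so the p-quantile of ln T is μ + z_p·σ.
ln(65) = 4.174 and ln(160) = 5.075; z_{0.05} = -1.645, z_{0.9} = 1.282.
σ = (5.075 − 4.174)/(1.282 − (-1.645)) = 0.308.
μ = 4.174 − (-1.645)·0.308 = 4.681.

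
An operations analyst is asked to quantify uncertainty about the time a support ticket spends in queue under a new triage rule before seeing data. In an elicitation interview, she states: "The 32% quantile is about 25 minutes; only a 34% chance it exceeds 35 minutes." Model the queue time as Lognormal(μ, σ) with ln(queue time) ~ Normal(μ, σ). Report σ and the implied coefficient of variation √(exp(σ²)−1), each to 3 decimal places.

If T ~ Lognormal(μ,σ) then ln T ~ Normal(μ,σ), so the p-quantile of ln T is μ + z_p·σ.
ln(25) = 3.219 and ln(35) = 3.555; z_{0.32} = -0.4677, z_{0.66} = 0.4125.
σ = (3.555 − 3.219)/(0.4125 − (-0.4677)) = 0.382.
μ = 3.219 − (-0.4677)·0.382 = 3.398.
CV = √(exp(σ²)−1) = √(exp(0.1461)−1) = 0.397.

σ ≈ 0.382, CV ≈ 0.397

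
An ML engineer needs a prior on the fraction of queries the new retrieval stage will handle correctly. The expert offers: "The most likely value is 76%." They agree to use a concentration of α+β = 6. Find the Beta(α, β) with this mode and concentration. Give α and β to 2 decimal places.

α = 4.04, β = 1.96

For α,β > 1 the Beta mode is (α−1)/(α+β−2). With α+β = 6, the mode is (α−1)/4.
Set (α−1)/4 = 0.76 → α = 1 + 0.76·4 = 4.04.
β = 6 − α = 1.96.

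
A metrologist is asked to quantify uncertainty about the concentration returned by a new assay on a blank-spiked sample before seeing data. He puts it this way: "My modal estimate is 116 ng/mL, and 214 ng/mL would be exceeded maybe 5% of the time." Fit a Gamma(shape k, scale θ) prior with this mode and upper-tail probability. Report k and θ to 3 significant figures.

Gamma(k,θ) with k>1 has mode (k−1)θ, so θ = 116/(k−1).
Need P(X < 214) = 0.95 with θ tied to k this way. Start at k = 2, θ = 116: P(X<214) ≈ 0.550.
Too low — raise k to concentrate. Iterating converges to k ≈ 8.42.
Then θ = 116/(8.42−1) ≈ 15.6.

k ≈ 8.42, θ ≈ 15.6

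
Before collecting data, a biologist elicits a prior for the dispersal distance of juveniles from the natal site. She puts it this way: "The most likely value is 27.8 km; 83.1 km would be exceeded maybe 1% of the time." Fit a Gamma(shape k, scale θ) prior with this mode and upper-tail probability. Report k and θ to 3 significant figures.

Gamma(k,θ) with k>1 has mode (k−1)θ, so θ = 27.8/(k−1).
Need P(X < 83.1) = 0.99 with θ tied to k this way. Start at k = 2, θ = 27.8: P(X<83.1) ≈ 0.799.
Too low — raise k to concentrate. Iterating converges to k ≈ 4.76.
Then θ = 27.8/(4.76−1) ≈ 7.4.

k ≈ 4.76, θ ≈ 7.4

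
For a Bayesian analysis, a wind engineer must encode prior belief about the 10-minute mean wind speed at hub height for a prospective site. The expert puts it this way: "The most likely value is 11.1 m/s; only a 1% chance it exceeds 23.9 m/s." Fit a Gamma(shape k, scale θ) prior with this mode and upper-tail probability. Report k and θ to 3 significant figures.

k ≈ 9.23, θ ≈ 1.35

Gamma(k,θ) with k>1 has mode (k−1)θ, so θ = 11.1/(k−1).
Need P(X < 23.9) = 0.99 with θ tied to k this way. Start at k = 2, θ = 11.1: P(X<23.9) ≈ 0.634.
Too low — raise k to concentrate. Iterating converges to k ≈ 9.23.
Then θ = 11.1/(9.23−1) ≈ 1.35.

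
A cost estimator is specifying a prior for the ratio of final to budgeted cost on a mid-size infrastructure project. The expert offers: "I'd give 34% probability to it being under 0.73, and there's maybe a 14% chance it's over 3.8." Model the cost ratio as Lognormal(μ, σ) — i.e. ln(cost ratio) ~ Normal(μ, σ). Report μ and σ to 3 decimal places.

μ ≈ 0.141, σ ≈ 1.105

If T ~ Lognormal(μ,σ) then ln T ~ Normal(μ,σ), so the p-quantile of ln T is μ + z_p·σ.
ln(0.73) = -0.3147 and ln(3.8) = 1.335; z_{0.34} = -0.4125, z_{0.86} = 1.08.
σ = (1.335 − -0.3147)/(1.08 − (-0.4125)) = 1.105.
μ = -0.3147 − (-0.4125)·1.105 = 0.141.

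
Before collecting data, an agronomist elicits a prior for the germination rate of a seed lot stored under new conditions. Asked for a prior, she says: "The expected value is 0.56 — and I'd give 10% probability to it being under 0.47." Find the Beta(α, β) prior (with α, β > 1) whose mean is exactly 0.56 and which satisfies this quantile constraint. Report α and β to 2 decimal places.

With mean 0.56 fixed, write α = 0.56s, β = 0.44s where s = α+β.
Need P(θ < 0.47) = 0.1 under Beta(0.56s, 0.44s). Normal approximation: (q−m)/√(m(1−m)/s) ≈ z_{0.1} = -1.28, so s ≈ 0.56·0.44·(-1.28)²/(0.47−0.56)² = 50.0.
At s = 50.0: P(θ<0.47) ≈ 0.101. Adjusting to match 0.1 gives s ≈ 50.20.
So α = 0.56·50.20 ≈ 28.11, β = 0.44·50.20 ≈ 22.09.

α ≈ 28.11, β ≈ 22.09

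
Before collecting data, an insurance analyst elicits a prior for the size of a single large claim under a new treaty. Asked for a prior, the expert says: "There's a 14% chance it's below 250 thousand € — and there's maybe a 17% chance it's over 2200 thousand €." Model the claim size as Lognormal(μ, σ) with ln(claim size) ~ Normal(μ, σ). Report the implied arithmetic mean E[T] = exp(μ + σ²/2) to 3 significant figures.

If T ~ Lognormal(μ,σ) then ln T ~ Normal(μ,σ), so the p-quantile of ln T is μ + z_p·σ.
ln(250) = 5.521 and ln(2200) = 7.696; z_{0.14} = -1.08, z_{0.83} = 0.9542.
σ = (7.696 − 5.521)/(0.9542 − (-1.08)) = 1.069.
μ = 5.521 − (-1.08)·1.069 = 6.676.
E[T] = exp(μ + σ²/2) = exp(6.676 + 0.5713) = 1400 thousand €.

E[T] ≈ 1400 thousand €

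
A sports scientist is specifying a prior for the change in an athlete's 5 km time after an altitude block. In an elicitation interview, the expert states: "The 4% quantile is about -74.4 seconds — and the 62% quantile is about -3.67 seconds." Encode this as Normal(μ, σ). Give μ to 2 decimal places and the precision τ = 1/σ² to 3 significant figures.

μ = -14.18, τ = 0.000845

The p-quantile of Normal(μ,σ) is μ + z_p·σ, with z_{0.04} = -1.751 and z_{0.62} = 0.3055.
Eliminate σ: μ = (z₂·x₁ − z₁·x₂)/(z₂ − z₁) = (0.3055·-74.4 − (-1.751)·-3.67)/2.056 = -14.18.
Then σ = (x₂ − x₁)/(z₂ − z₁) = (-3.67 − -74.4)/2.056 = 34.40.
Precision τ = 1/σ² = 1/34.4² = 0.000845.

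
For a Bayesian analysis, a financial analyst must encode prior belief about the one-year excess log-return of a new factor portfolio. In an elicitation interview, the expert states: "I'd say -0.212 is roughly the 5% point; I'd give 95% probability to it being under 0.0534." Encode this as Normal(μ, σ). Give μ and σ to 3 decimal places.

For Normal(μ,σ), the p-quantile is μ + z_p·σ. Here z_{0.05} = -1.645, z_{0.95} = 1.645.
So -0.212 = μ − 1.645σ and 0.0534 = μ + 1.645σ.
Subtracting: σ = (0.0534 − -0.212)/(1.645 − (-1.645)) = 0.081.
Then μ = -0.212 − (-1.645)·0.081 = -0.079.

μ = -0.079, σ = 0.081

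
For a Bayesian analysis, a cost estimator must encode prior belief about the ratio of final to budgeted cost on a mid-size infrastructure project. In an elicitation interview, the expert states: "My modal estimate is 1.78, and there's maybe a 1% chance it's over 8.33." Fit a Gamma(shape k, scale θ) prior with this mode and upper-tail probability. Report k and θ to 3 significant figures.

k ≈ 2.68, θ ≈ 1.06

Gamma(k,θ) with k>1 has mode (k−1)θ, so θ = 1.78/(k−1).
Need P(X < 8.33) = 0.99 with θ tied to k this way. Start at k = 2, θ = 1.78: P(X<8.33) ≈ 0.947.
Too low — raise k to concentrate. Iterating converges to k ≈ 2.68.
Then θ = 1.78/(2.68−1) ≈ 1.06.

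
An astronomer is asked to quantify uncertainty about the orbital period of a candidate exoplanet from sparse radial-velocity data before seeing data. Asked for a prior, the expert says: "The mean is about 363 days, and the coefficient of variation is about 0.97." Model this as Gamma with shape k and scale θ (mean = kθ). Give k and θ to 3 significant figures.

For Gamma(k, scale θ): mean = kθ, variance = kθ², so CV = 1/√k.
CV = 0.97, hence k = 1/CV² = 1.06.
Then θ = mean/k = 363/1.06 = 342.

k ≈ 1.06, θ ≈ 342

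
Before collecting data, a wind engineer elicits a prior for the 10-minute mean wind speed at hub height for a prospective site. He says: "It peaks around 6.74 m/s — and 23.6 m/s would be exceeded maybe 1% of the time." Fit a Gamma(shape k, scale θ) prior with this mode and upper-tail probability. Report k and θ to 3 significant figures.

k ≈ 3.76, θ ≈ 2.44

Gamma(k,θ) with k>1 has mode (k−1)θ, so θ = 6.74/(k−1).
Need P(X < 23.6) = 0.99 with θ tied to k this way. Start at k = 2, θ = 6.74: P(X<23.6) ≈ 0.864.
Too low — raise k to concentrate. Iterating converges to k ≈ 3.76.
Then θ = 6.74/(3.76−1) ≈ 2.44.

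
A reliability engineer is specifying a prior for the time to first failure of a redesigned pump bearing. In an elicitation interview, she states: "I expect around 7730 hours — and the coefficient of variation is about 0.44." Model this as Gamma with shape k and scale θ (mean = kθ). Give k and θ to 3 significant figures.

For Gamma(k, scale θ): mean = kθ, variance = kθ², so CV = 1/√k.
CV = 0.44, hence k = 1/CV² = 5.17.
Then θ = mean/k = 7730/5.17 = 1500.

k ≈ 5.17, θ ≈ 1500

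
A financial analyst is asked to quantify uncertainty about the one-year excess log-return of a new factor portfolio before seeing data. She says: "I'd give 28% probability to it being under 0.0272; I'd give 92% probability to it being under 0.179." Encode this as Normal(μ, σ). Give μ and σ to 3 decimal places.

μ = 0.072, σ = 0.076

For Normal(μ,σ), the p-quantile is μ + z_p·σ. Here z_{0.28} = -0.5828, z_{0.92} = 1.405.
So 0.0272 = μ − 0.5828σ and 0.179 = μ + 1.405σ.
Subtracting: σ = (0.179 − 0.0272)/(1.405 − (-0.5828)) = 0.076.
Then μ = 0.0272 − (-0.5828)·0.076 = 0.072.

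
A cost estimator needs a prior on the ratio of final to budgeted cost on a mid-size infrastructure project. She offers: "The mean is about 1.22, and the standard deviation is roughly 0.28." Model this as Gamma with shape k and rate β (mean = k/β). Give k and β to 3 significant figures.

For Gamma(k, rate β): mean = k/β, variance = k/β², so CV = 1/√k.
CV = SD/mean = 0.28/1.22 = 0.2295, hence k = 1/CV² = 19.
Then β = k/mean = 19/1.22 = 15.6.

k ≈ 19, β ≈ 15.6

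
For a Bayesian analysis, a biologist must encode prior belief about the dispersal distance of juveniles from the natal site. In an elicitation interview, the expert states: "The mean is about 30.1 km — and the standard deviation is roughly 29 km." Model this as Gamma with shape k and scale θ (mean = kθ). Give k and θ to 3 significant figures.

k ≈ 1.08, θ ≈ 27.9

For Gamma(k, scale θ): mean = kθ, variance = kθ², so CV = 1/√k.
CV = SD/mean = 29/30.1 = 0.9635, hence k = 1/CV² = 1.08.
Then θ = mean/k = 30.1/1.08 = 27.9.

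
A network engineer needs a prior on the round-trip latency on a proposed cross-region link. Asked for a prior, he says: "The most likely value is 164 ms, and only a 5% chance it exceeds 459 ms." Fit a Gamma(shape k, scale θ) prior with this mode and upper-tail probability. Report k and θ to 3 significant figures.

k ≈ 3.53, θ ≈ 64.9

Gamma(k,θ) with k>1 has mode (k−1)θ, so θ = 164/(k−1).
Need P(X < 459) = 0.95 with θ tied to k this way. Start at k = 2, θ = 164: P(X<459) ≈ 0.769.
Too low — raise k to concentrate. Iterating converges to k ≈ 3.53.
Then θ = 164/(3.53−1) ≈ 64.9.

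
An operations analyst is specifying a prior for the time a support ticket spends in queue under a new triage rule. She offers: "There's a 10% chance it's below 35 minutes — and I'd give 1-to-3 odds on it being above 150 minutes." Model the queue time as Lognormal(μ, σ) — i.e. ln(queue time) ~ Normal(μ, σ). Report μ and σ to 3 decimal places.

If T ~ Lognormal(μ,σ) then ln T ~ Normal(μ,σ), so the p-quantile of ln T is μ + z_p·σ.
ln(35) = 3.555 and ln(150) = 5.011; z_{0.1} = -1.282, z_{0.75} = 0.6745.
σ = (5.011 − 3.555)/(0.6745 − (-1.282)) = 0.744.
μ = 3.555 − (-1.282)·0.744 = 4.509.

μ ≈ 4.509, σ ≈ 0.744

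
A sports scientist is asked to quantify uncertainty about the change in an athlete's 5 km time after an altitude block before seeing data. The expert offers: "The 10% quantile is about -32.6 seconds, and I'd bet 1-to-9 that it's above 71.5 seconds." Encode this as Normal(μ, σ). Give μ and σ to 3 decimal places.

μ = 19.450, σ = 40.615

For Normal(μ,σ), the p-quantile is μ + z_p·σ. Here z_{0.1} = -1.282, z_{0.9} = 1.282.
So -32.6 = μ − 1.282σ and 71.5 = μ + 1.282σ.
Subtracting: σ = (71.5 − -32.6)/(1.282 − (-1.282)) = 40.615.
Then μ = -32.6 − (-1.282)·40.615 = 19.450.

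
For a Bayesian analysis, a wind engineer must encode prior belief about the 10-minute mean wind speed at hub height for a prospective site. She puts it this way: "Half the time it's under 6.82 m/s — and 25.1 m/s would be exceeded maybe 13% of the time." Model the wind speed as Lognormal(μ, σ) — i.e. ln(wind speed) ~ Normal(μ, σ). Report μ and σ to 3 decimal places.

If T ~ Lognormal(μ,σ) then ln T ~ Normal(μ,σ), so the p-quantile of ln T is μ + z_p·σ.
ln(6.82) = 1.92 and ln(25.1) = 3.223; z_{0.5} = 0, z_{0.87} = 1.126.
σ = (3.223 − 1.92)/(1.126 − (0)) = 1.157.
μ = 1.92 − (0)·1.157 = 1.920.

μ ≈ 1.920, σ ≈ 1.157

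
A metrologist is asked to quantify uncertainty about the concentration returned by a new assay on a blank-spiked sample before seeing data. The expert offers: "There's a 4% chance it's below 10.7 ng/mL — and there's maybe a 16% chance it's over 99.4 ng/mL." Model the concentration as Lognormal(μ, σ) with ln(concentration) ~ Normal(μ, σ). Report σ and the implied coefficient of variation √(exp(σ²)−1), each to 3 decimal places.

If T ~ Lognormal(μ,σ) then ln T ~ Normal(μ,σ), so the p-quantile of ln T is μ + z_p·σ.
ln(10.7) = 2.37 and ln(99.4) = 4.599; z_{0.04} = -1.751, z_{0.84} = 0.9945.
σ = (4.599 − 2.37)/(0.9945 − (-1.751)) = 0.812.
μ = 2.37 − (-1.751)·0.812 = 3.792.
CV = √(exp(σ²)−1) = √(exp(0.6593)−1) = 0.966.

σ ≈ 0.812, CV ≈ 0.966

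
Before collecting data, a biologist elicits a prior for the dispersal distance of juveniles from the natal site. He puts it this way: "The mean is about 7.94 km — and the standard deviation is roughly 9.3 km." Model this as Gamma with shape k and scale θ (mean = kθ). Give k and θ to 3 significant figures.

k ≈ 0.729, θ ≈ 10.9

For Gamma(k, scale θ): mean = kθ, variance = kθ², so CV = 1/√k.
CV = SD/mean = 9.3/7.94 = 1.171, hence k = 1/CV² = 0.729.
Then θ = mean/k = 7.94/0.729 = 10.9.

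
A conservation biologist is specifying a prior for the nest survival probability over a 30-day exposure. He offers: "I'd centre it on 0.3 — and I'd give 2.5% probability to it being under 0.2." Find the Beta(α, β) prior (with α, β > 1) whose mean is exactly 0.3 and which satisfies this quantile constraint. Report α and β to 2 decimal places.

With mean 0.3 fixed, write α = 0.3s, β = 0.7s where s = α+β.
Need P(θ < 0.2) = 0.025 under Beta(0.3s, 0.7s). Normal approximation: (q−m)/√(m(1−m)/s) ≈ z_{0.025} = -1.96, so s ≈ 0.3·0.7·(-1.96)²/(0.2−0.3)² = 80.7.
At s = 80.7: P(θ<0.2) ≈ 0.018. Adjusting to match 0.025 gives s ≈ 71.15.
So α = 0.3·71.15 ≈ 21.34, β = 0.7·71.15 ≈ 49.80.

α ≈ 21.34, β ≈ 49.80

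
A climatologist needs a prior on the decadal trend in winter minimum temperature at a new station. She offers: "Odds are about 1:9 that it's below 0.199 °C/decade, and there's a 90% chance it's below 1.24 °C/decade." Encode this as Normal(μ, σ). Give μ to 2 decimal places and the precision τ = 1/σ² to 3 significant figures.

For Normal(μ,σ), the p-quantile is μ + z_p·σ. Here z_{0.1} = -1.282, z_{0.9} = 1.282.
So 0.199 = μ − 1.282σ and 1.24 = μ + 1.282σ.
Subtracting: σ = (1.24 − 0.199)/(1.282 − (-1.282)) = 0.41.
Then μ = 0.199 − (-1.282)·0.41 = 0.72.
Precision τ = 1/σ² = 1/0.4061² = 6.06.

μ = 0.72, τ = 6.06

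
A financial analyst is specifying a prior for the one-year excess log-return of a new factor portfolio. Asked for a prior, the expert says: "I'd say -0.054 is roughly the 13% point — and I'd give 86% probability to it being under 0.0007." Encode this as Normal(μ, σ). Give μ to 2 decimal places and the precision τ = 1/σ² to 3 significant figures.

μ = -0.03, τ = 1630

The p-quantile of Normal(μ,σ) is μ + z_p·σ, with z_{0.13} = -1.126 and z_{0.86} = 1.08.
Eliminate σ: μ = (z₂·x₁ − z₁·x₂)/(z₂ − z₁) = (1.08·-0.054 − (-1.126)·0.0007)/2.207 = -0.03.
Then σ = (x₂ − x₁)/(z₂ − z₁) = (0.0007 − -0.054)/2.207 = 0.02.
Precision τ = 1/σ² = 1/0.02479² = 1630.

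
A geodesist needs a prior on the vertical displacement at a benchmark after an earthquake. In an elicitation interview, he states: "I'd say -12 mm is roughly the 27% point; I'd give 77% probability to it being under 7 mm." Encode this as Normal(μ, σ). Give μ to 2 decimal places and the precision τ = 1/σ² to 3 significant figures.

μ = -3.39, τ = 0.00506

The p-quantile of Normal(μ,σ) is μ + z_p·σ, with z_{0.27} = -0.6128 and z_{0.77} = 0.7388.
Eliminate σ: μ = (z₂·x₁ − z₁·x₂)/(z₂ − z₁) = (0.7388·-12 − (-0.6128)·7)/1.352 = -3.39.
Then σ = (x₂ − x₁)/(z₂ − z₁) = (7 − -12)/1.352 = 14.06.
Precision τ = 1/σ² = 1/14.06² = 0.00506.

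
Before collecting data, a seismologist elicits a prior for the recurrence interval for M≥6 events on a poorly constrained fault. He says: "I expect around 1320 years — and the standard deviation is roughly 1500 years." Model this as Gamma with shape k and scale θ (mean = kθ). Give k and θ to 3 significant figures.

For Gamma(k, scale θ): mean = kθ, variance = kθ², so CV = 1/√k.
CV = SD/mean = 1500/1320 = 1.136, hence k = 1/CV² = 0.774.
Then θ = mean/k = 1320/0.774 = 1700.

k ≈ 0.774, θ ≈ 1700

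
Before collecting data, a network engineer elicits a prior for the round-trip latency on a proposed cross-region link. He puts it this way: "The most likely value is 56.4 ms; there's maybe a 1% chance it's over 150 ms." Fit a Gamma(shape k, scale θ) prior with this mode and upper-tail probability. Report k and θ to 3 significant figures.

Gamma(k,θ) with k>1 has mode (k−1)θ, so θ = 56.4/(k−1).
Need P(X < 150) = 0.99 with θ tied to k this way. Start at k = 2, θ = 56.4: P(X<150) ≈ 0.744.
Too low — raise k to concentrate. Iterating converges to k ≈ 5.84.
Then θ = 56.4/(5.84−1) ≈ 11.7.

k ≈ 5.84, θ ≈ 11.7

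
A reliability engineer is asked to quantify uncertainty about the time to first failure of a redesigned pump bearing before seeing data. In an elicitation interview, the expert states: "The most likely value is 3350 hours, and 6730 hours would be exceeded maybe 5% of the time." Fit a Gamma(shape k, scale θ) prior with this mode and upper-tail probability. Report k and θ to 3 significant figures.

Gamma(k,θ) with k>1 has mode (k−1)θ, so θ = 3350/(k−1).
Need P(X < 6730) = 0.95 with θ tied to k this way. Start at k = 2, θ = 3350: P(X<6730) ≈ 0.596.
Too low — raise k to concentrate. Iterating converges to k ≈ 6.69.
Then θ = 3350/(6.69−1) ≈ 588.

k ≈ 6.69, θ ≈ 588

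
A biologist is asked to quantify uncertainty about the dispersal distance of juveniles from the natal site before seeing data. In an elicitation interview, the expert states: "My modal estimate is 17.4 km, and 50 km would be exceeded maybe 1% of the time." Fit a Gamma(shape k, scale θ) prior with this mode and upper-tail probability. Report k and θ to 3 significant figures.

k ≈ 5.08, θ ≈ 4.26

Gamma(k,θ) with k>1 has mode (k−1)θ, so θ = 17.4/(k−1).
Need P(X < 50) = 0.99 with θ tied to k this way. Start at k = 2, θ = 17.4: P(X<50) ≈ 0.781.
Too low — raise k to concentrate. Iterating converges to k ≈ 5.08.
Then θ = 17.4/(5.08−1) ≈ 4.26.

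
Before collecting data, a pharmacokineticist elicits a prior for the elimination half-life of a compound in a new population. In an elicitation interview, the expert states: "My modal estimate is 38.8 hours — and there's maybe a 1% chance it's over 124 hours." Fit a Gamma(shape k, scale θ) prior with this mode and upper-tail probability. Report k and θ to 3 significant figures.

k ≈ 4.28, θ ≈ 11.8

Gamma(k,θ) with k>1 has mode (k−1)θ, so θ = 38.8/(k−1).
Need P(X < 124) = 0.99 with θ tied to k this way. Start at k = 2, θ = 38.8: P(X<124) ≈ 0.828.
Too low — raise k to concentrate. Iterating converges to k ≈ 4.28.
Then θ = 38.8/(4.28−1) ≈ 11.8.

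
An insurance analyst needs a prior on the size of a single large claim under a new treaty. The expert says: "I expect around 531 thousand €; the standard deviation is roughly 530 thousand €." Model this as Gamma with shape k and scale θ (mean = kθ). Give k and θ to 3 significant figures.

For Gamma(k, scale θ): mean = kθ, variance = kθ², so CV = 1/√k.
CV = SD/mean = 530/531 = 0.9981, hence k = 1/CV² = 1.
Then θ = mean/k = 531/1 = 529.

k ≈ 1, θ ≈ 529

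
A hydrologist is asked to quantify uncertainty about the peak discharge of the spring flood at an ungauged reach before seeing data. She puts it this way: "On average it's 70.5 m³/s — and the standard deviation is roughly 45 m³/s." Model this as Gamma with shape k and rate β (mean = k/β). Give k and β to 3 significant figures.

k ≈ 2.45, β ≈ 0.0348

For Gamma(k, rate β): mean = k/β, variance = k/β², so CV = 1/√k.
CV = SD/mean = 45/70.5 = 0.6383, hence k = 1/CV² = 2.45.
Then β = k/mean = 2.45/70.5 = 0.0348.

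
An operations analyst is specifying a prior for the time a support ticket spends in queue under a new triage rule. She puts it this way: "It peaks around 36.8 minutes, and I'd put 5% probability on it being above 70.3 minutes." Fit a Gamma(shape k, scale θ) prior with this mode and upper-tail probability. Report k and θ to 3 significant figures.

Gamma(k,θ) with k>1 has mode (k−1)θ, so θ = 36.8/(k−1).
Need P(X < 70.3) = 0.95 with θ tied to k this way. Start at k = 2, θ = 36.8: P(X<70.3) ≈ 0.569.
Too low — raise k to concentrate. Iterating converges to k ≈ 7.63.
Then θ = 36.8/(7.63−1) ≈ 5.55.

k ≈ 7.63, θ ≈ 5.55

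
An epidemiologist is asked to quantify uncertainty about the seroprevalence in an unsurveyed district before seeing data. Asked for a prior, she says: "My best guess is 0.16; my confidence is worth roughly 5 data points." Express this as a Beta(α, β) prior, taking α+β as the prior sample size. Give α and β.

α = 0.8, β = 4.2

Under the effective-sample-size interpretation, Beta(α, β) has prior mean α/(α+β) and prior sample size α+β.
So α+β = 5 and α/(α+β) = 0.16, giving α = 0.16·5 = 0.8 and β = 5 − 0.8 = 4.2.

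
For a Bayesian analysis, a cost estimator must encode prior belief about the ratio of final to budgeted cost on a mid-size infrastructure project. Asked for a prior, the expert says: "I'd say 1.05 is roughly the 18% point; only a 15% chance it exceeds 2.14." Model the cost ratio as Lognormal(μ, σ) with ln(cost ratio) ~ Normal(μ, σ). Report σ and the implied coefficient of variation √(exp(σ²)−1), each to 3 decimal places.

σ ≈ 0.365, CV ≈ 0.377

If T ~ Lognormal(μ,σ) then ln T ~ Normal(μ,σ), so the p-quantile of ln T is μ + z_p·σ.
ln(1.05) = 0.04879 and ln(2.14) = 0.7608; z_{0.18} = -0.9154, z_{0.85} = 1.036.
σ = (0.7608 − 0.04879)/(1.036 − (-0.9154)) = 0.365.
μ = 0.04879 − (-0.9154)·0.365 = 0.383.
CV = √(exp(σ²)−1) = √(exp(0.1331)−1) = 0.377.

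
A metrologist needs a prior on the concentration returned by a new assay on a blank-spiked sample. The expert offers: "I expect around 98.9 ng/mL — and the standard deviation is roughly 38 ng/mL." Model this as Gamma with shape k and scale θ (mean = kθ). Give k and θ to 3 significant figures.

For Gamma(k, scale θ): mean = kθ, variance = kθ², so CV = 1/√k.
CV = SD/mean = 38/98.9 = 0.3842, hence k = 1/CV² = 6.77.
Then θ = mean/k = 98.9/6.77 = 14.6.

k ≈ 6.77, θ ≈ 14.6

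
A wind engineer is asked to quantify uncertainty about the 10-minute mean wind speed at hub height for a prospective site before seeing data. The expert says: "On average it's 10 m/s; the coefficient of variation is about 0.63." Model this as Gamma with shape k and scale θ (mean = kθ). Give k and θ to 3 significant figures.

k ≈ 2.52, θ ≈ 3.97

For Gamma(k, scale θ): mean = kθ, variance = kθ², so CV = 1/√k.
CV = 0.63, hence k = 1/CV² = 2.52.
Then θ = mean/k = 10/2.52 = 3.97.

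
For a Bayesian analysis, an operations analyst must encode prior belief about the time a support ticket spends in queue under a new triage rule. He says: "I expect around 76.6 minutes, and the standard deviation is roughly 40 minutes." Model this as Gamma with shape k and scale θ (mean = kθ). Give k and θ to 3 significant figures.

For Gamma(k, scale θ): mean = kθ, variance = kθ², so CV = 1/√k.
CV = SD/mean = 40/76.6 = 0.5222, hence k = 1/CV² = 3.67.
Then θ = mean/k = 76.6/3.67 = 20.9.

k ≈ 3.67, θ ≈ 20.9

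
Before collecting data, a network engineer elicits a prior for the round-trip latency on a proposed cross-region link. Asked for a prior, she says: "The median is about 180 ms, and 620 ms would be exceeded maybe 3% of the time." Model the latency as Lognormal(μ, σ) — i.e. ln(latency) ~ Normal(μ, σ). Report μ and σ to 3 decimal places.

If T ~ Lognormal(μ,σ) then ln T ~ Normal(μ,σ), so the p-quantile of ln T is μ + z_p·σ.
ln(180) = 5.193 and ln(620) = 6.43; z_{0.5} = 0, z_{0.97} = 1.881.
σ = (6.43 − 5.193)/(1.881 − (0)) = 0.658.
μ = 5.193 − (0)·0.658 = 5.193.

μ ≈ 5.193, σ ≈ 0.658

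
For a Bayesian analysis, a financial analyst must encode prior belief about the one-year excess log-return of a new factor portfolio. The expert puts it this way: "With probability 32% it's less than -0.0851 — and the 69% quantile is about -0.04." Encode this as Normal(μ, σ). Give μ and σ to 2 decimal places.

μ = -0.06, σ = 0.05

The p-quantile of Normal(μ,σ) is μ + z_p·σ, with z_{0.32} = -0.4677 and z_{0.69} = 0.4959.
Eliminate σ: μ = (z₂·x₁ − z₁·x₂)/(z₂ − z₁) = (0.4959·-0.0851 − (-0.4677)·-0.04)/0.9635 = -0.06.
Then σ = (x₂ − x₁)/(z₂ − z₁) = (-0.04 − -0.0851)/0.9635 = 0.05.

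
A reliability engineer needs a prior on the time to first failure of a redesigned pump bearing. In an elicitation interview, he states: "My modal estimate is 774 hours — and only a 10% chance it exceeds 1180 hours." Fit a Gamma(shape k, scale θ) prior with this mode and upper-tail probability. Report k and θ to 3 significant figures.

k ≈ 11.5, θ ≈ 73.8

Gamma(k,θ) with k>1 has mode (k−1)θ, so θ = 774/(k−1).
Need P(X < 1180) = 0.9 with θ tied to k this way. Start at k = 2, θ = 774: P(X<1180) ≈ 0.450.
Too low — raise k to concentrate. Iterating converges to k ≈ 11.5.
Then θ = 774/(11.5−1) ≈ 73.8.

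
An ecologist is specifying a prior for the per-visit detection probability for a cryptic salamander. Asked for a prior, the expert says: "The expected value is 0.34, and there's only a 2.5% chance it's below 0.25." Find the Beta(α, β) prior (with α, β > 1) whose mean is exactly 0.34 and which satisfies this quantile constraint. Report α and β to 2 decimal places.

α ≈ 33.30, β ≈ 64.65

With mean 0.34 fixed, write α = 0.34s, β = 0.66s where s = α+β.
Need P(θ < 0.25) = 0.025 under Beta(0.34s, 0.66s). Normal approximation: (q−m)/√(m(1−m)/s) ≈ z_{0.025} = -1.96, so s ≈ 0.34·0.66·(-1.96)²/(0.25−0.34)² = 106.4.
At s = 106.4: P(θ<0.25) ≈ 0.020. Adjusting to match 0.025 gives s ≈ 97.95.
So α = 0.34·97.95 ≈ 33.30, β = 0.66·97.95 ≈ 64.65.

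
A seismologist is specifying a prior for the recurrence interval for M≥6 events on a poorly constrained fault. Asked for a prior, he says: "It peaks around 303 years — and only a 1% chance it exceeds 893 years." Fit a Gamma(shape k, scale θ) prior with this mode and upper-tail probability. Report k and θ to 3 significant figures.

Gamma(k,θ) with k>1 has mode (k−1)θ, so θ = 303/(k−1).
Need P(X < 893) = 0.99 with θ tied to k this way. Start at k = 2, θ = 303: P(X<893) ≈ 0.793.
Too low — raise k to concentrate. Iterating converges to k ≈ 4.87.
Then θ = 303/(4.87−1) ≈ 78.3.

k ≈ 4.87, θ ≈ 78.3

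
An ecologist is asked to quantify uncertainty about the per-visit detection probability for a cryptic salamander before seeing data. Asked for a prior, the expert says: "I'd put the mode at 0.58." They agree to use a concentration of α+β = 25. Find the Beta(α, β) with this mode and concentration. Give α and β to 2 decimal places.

α = 14.34, β = 10.66

For α,β > 1 the Beta mode is (α−1)/(α+β−2). With α+β = 25, the mode is (α−1)/23.
Set (α−1)/23 = 0.58 → α = 1 + 0.58·23 = 14.34.
β = 25 − α = 10.66.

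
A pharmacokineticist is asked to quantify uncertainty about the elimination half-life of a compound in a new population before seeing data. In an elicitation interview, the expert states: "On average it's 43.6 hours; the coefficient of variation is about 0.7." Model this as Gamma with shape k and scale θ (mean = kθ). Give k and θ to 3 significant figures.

For Gamma(k, scale θ): mean = kθ, variance = kθ², so CV = 1/√k.
CV = 0.7, hence k = 1/CV² = 2.04.
Then θ = mean/k = 43.6/2.04 = 21.4.

k ≈ 2.04, θ ≈ 21.4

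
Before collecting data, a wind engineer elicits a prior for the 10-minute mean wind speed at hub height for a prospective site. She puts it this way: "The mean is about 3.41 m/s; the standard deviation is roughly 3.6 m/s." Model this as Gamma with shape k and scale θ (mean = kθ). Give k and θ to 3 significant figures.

k ≈ 0.897, θ ≈ 3.8

For Gamma(k, scale θ): mean = kθ, variance = kθ², so CV = 1/√k.
CV = SD/mean = 3.6/3.41 = 1.056, hence k = 1/CV² = 0.897.
Then θ = mean/k = 3.41/0.897 = 3.8.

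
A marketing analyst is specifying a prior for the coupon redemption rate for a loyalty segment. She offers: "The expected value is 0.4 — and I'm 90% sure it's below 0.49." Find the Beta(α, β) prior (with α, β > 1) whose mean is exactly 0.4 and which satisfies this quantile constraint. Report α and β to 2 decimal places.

With mean 0.4 fixed, write α = 0.4s, β = 0.6s where s = α+β.
Need P(θ < 0.49) = 0.9 under Beta(0.4s, 0.6s). Normal approximation: (q−m)/√(m(1−m)/s) ≈ z_{0.9} = 1.28, so s ≈ 0.4·0.6·(1.28)²/(0.49−0.4)² = 48.7.
At s = 48.7: P(θ<0.49) ≈ 0.899. Adjusting to match 0.9 gives s ≈ 49.27.
So α = 0.4·49.27 ≈ 19.71, β = 0.6·49.27 ≈ 29.56.

α ≈ 19.71, β ≈ 29.56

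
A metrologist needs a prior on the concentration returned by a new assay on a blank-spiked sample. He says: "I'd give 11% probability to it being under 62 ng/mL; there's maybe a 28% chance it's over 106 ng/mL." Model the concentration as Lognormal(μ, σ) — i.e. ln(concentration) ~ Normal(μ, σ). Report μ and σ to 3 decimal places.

If T ~ Lognormal(μ,σ) then ln T ~ Normal(μ,σ), so the p-quantile of ln T is μ + z_p·σ.
ln(62) = 4.127 and ln(106) = 4.663; z_{0.11} = -1.227, z_{0.72} = 0.5828.
σ = (4.663 − 4.127)/(0.5828 − (-1.227)) = 0.296.
μ = 4.127 − (-1.227)·0.296 = 4.491.

μ ≈ 4.491, σ ≈ 0.296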